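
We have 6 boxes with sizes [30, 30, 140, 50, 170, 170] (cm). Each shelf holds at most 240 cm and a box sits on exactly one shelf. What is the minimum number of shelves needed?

3

Total = 170 + 170 + 140 + 50 + 30 + 30 = 590 cm.
Lower bound: ⌈590/240⌉ = 3 shelves.
A packing using 3 shelves:
  shelf 1: 170 + 50 = 220
  shelf 2: 170 + 30 + 30 = 230
  shelf 3: 140 = 140
This matches the lower bound, so 3 is optimal.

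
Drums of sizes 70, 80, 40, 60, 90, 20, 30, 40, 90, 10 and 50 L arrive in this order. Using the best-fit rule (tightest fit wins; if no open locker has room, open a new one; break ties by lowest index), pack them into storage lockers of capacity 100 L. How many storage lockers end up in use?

  70 → locker 1 (new)  [load 70/100]
  80 → locker 2 (new)  [load 80/100]
  40 → locker 3 (new)  [load 40/100]
  60 → locker 3  [load 100/100]
  90 → locker 4 (new)  [load 90/100]
  20 → locker 2  [load 100/100]
  30 → locker 1  [load 100/100]
  40 → locker 5 (new)  [load 40/100]
  90 → locker 6 (new)  [load 90/100]
  10 → locker 4  [load 100/100]
  50 → locker 5  [load 90/100]
6 storage lockers opened.

6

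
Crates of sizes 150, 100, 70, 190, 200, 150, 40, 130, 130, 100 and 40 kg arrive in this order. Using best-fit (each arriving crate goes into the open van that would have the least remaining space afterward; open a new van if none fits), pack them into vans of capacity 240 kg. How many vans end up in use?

6

  150 → van 1 (new)  [load 150/240]
  100 → van 2 (new)  [load 100/240]
  70 → van 1  [load 220/240]
  190 → van 3 (new)  [load 190/240]
  200 → van 4 (new)  [load 200/240]
  150 → van 5 (new)  [load 150/240]
  40 → van 4  [load 240/240]
  130 → van 2  [load 230/240]
  130 → van 6 (new)  [load 130/240]
  100 → van 6  [load 230/240]
  40 → van 3  [load 230/240]
6 vans opened.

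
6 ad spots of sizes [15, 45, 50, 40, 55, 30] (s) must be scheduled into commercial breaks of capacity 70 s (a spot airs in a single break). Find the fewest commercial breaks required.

4

Total = 55 + 50 + 45 + 40 + 30 + 15 = 235 s.
Lower bound: ⌈235/70⌉ = 4 commercial breaks.
A packing using 4 commercial breaks:
  break 1: 55 + 15 = 70
  break 2: 50 = 50
  break 3: 45 = 45
  break 4: 40 + 30 = 70
This matches the lower bound, so 4 is optimal.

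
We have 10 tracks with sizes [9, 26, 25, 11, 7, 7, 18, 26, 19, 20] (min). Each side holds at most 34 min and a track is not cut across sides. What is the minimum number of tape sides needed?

Total = 26 + 26 + 25 + 20 + 19 + 18 + 11 + 9 + 7 + 7 = 168 min.
Lower bound: ⌈168/34⌉ = 5 tape sides.
Also, 6 tracks each exceed 17 min, and no two of those can share a side, so at least 6 tape sides are needed.
A packing using 6 tape sides:
  side 1: 26 + 7 = 33
  side 2: 26 + 7 = 33
  side 3: 25 + 9 = 34
  side 4: 20 + 11 = 31
  side 5: 19 = 19
  side 6: 18 = 18
This matches the lower bound, so 6 is optimal.

6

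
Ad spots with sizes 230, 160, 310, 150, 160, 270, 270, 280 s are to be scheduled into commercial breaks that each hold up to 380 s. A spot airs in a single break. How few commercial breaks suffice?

Total = 310 + 280 + 270 + 270 + 230 + 160 + 160 + 150 = 1830 s.
Lower bound: ⌈1830/380⌉ = 5 commercial breaks.
A packing using 6 commercial breaks:
  break 1: 310 = 310
  break 2: 280 = 280
  break 3: 270 = 270
  break 4: 270 = 270
  break 5: 230 + 150 = 380
  break 6: 160 + 160 = 320
No arrangement into 5 commercial breaks stays within capacity, so 6 is optimal.

6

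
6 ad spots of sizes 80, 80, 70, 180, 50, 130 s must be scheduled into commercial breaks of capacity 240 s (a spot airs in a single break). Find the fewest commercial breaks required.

Total = 180 + 130 + 80 + 80 + 70 + 50 = 590 s.
Lower bound: ⌈590/240⌉ = 3 commercial breaks.
A packing using 3 commercial breaks:
  break 1: 180 + 50 = 230
  break 2: 130 + 80 = 210
  break 3: 80 + 70 = 150
This matches the lower bound, so 3 is optimal.

3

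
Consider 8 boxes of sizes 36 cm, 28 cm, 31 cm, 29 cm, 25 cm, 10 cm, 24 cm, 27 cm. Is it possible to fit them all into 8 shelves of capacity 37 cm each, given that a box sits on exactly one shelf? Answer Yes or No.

A valid assignment using 7 shelves:
  shelf 1: 36 = 36
  shelf 2: 31 = 31
  shelf 3: 29 = 29
  shelf 4: 28 = 28
  shelf 5: 27 + 10 = 37
  shelf 6: 25 = 25
  shelf 7: 24 = 24
That uses only 7 ≤ 8, so 8 shelves are enough.

Yes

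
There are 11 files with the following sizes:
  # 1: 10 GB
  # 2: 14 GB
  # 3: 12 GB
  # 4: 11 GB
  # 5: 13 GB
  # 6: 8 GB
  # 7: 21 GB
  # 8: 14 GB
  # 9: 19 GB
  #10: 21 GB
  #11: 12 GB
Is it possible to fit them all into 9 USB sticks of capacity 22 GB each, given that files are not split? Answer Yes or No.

Yes

A valid assignment using 9 USB sticks:
  USB stick 1: 21 = 21
  USB stick 2: 21 = 21
  USB stick 3: 19 = 19
  USB stick 4: 14 + 8 = 22
  USB stick 5: 14 = 14
  USB stick 6: 13 = 13
  USB stick 7: 12 + 10 = 22
  USB stick 8: 12 = 12
  USB stick 9: 11 = 11
Every load is within 22 GB, so 9 USB sticks suffice.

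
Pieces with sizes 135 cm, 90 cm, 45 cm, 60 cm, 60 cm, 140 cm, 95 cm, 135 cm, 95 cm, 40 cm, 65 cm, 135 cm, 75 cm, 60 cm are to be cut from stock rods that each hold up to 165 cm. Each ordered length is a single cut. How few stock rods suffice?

9

Total = 140 + 135 + 135 + 135 + 95 + 95 + 90 + 75 + 65 + 60 + 60 + 60 + 45 + 40 = 1230 cm.
Lower bound: ⌈1230/165⌉ = 8 stock rods.
A packing using 9 stock rods:
  stock rod 1: 140 = 140
  stock rod 2: 135 = 135
  stock rod 3: 135 = 135
  stock rod 4: 135 = 135
  stock rod 5: 95 + 65 = 160
  stock rod 6: 95 + 60 = 155
  stock rod 7: 90 + 75 = 165
  stock rod 8: 60 + 60 + 45 = 165
  stock rod 9: 40 = 40
No arrangement into 8 stock rods stays within capacity, so 9 is optimal.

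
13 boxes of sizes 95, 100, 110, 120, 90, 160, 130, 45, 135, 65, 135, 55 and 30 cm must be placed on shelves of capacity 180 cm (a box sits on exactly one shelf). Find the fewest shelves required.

Total = 160 + 135 + 135 + 130 + 120 + 110 + 100 + 95 + 90 + 65 + 55 + 45 + 30 = 1270 cm.
Lower bound: ⌈1270/180⌉ = 8 shelves.
A packing using 9 shelves:
  shelf 1: 160 = 160
  shelf 2: 135 + 45 = 180
  shelf 3: 135 + 30 = 165
  shelf 4: 130 = 130
  shelf 5: 120 + 55 = 175
  shelf 6: 110 + 65 = 175
  shelf 7: 100 = 100
  shelf 8: 95 = 95
  shelf 9: 90 = 90
No arrangement into 8 shelves stays within capacity, so 9 is optimal.

9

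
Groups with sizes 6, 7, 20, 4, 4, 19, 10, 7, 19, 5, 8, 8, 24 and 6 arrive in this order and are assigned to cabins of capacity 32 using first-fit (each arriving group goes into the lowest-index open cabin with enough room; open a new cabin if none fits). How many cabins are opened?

5

  6 → cabin 1 (new)  [load 6/32]
  7 → cabin 1  [load 13/32]
  20 → cabin 2 (new)  [load 20/32]
  4 → cabin 1  [load 17/32]
  4 → cabin 1  [load 21/32]
  19 → cabin 3 (new)  [load 19/32]
  10 → cabin 1  [load 31/32]
  7 → cabin 2  [load 27/32]
  19 → cabin 4 (new)  [load 19/32]
  5 → cabin 2  [load 32/32]
  8 → cabin 3  [load 27/32]
  8 → cabin 4  [load 27/32]
  24 → cabin 5 (new)  [load 24/32]
  6 → cabin 5  [load 30/32]
5 cabins opened.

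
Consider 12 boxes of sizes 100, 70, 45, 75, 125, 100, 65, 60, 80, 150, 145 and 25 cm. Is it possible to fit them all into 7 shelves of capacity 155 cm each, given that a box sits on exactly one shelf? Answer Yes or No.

No

Total = 1040 cm; ⌈1040/155⌉ = 7.
The bound of 7 does not rule out 7, but exhaustive search shows no assignment into 7 shelves of capacity 155 cm exists — the minimum is 8.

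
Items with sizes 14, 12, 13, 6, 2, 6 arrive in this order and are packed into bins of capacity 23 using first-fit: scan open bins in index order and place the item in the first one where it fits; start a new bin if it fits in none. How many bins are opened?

  14 → bin 1 (new)  [load 14/23]
  12 → bin 2 (new)  [load 12/23]
  13 → bin 3 (new)  [load 13/23]
  6 → bin 1  [load 20/23]
  2 → bin 1  [load 22/23]
  6 → bin 2  [load 18/23]
3 bins opened.

3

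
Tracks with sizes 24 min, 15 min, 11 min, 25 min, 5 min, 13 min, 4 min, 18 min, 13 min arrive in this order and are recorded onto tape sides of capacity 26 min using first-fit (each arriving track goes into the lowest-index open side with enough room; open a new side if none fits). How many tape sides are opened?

  24 → side 1 (new)  [load 24/26]
  15 → side 2 (new)  [load 15/26]
  11 → side 2  [load 26/26]
  25 → side 3 (new)  [load 25/26]
  5 → side 4 (new)  [load 5/26]
  13 → side 4  [load 18/26]
  4 → side 4  [load 22/26]
  18 → side 5 (new)  [load 18/26]
  13 → side 6 (new)  [load 13/26]
6 tape sides opened.

6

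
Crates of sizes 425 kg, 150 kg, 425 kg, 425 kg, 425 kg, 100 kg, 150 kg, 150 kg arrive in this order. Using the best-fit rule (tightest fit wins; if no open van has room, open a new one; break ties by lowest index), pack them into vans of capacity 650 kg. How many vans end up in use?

  425 → van 1 (new)  [load 425/650]
  150 → van 1  [load 575/650]
  425 → van 2 (new)  [load 425/650]
  425 → van 3 (new)  [load 425/650]
  425 → van 4 (new)  [load 425/650]
  100 → van 2  [load 525/650]
  150 → van 3  [load 575/650]
  150 → van 4  [load 575/650]
4 vans opened.

4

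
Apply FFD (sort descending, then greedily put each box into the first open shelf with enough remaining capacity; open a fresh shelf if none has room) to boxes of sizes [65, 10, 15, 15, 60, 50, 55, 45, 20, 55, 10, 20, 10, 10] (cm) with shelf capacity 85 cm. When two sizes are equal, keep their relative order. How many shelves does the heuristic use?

Sorted descending: 65, 60, 55, 55, 50, 45, 20, 20, 15, 15, 10, 10, 10, 10.
  65 → shelf 1 (new)  [load 65/85]
  60 → shelf 2 (new)  [load 60/85]
  55 → shelf 3 (new)  [load 55/85]
  55 → shelf 4 (new)  [load 55/85]
  50 → shelf 5 (new)  [load 50/85]
  45 → shelf 6 (new)  [load 45/85]
  20 → shelf 1  [load 85/85]
  20 → shelf 2  [load 80/85]
  15 → shelf 3  [load 70/85]
  15 → shelf 3  [load 85/85]
  10 → shelf 4  [load 65/85]
  10 → shelf 4  [load 75/85]
  10 → shelf 4  [load 85/85]
  10 → shelf 5  [load 60/85]
6 shelves opened.

6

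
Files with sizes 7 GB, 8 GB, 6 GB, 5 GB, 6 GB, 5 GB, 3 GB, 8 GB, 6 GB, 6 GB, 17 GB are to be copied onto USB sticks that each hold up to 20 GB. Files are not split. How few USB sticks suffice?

4

Total = 17 + 8 + 8 + 7 + 6 + 6 + 6 + 6 + 5 + 5 + 3 = 77 GB.
Lower bound: ⌈77/20⌉ = 4 USB sticks.
A packing using 4 USB sticks:
  USB stick 1: 17 + 3 = 20
  USB stick 2: 8 + 7 + 5 = 20
  USB stick 3: 8 + 6 + 6 = 20
  USB stick 4: 6 + 6 + 5 = 17
This matches the lower bound, so 4 is optimal.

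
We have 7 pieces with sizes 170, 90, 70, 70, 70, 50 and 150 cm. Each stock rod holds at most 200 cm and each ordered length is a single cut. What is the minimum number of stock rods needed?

4

Total = 170 + 150 + 90 + 70 + 70 + 70 + 50 = 670 cm.
Lower bound: ⌈670/200⌉ = 4 stock rods.
A packing using 4 stock rods:
  stock rod 1: 170 = 170
  stock rod 2: 150 + 50 = 200
  stock rod 3: 90 + 70 = 160
  stock rod 4: 70 + 70 = 140
This matches the lower bound, so 4 is optimal.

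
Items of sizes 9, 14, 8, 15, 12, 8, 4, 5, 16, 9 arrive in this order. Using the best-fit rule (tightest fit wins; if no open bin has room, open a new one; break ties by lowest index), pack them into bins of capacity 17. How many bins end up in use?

  9 → bin 1 (new)  [load 9/17]
  14 → bin 2 (new)  [load 14/17]
  8 → bin 1  [load 17/17]
  15 → bin 3 (new)  [load 15/17]
  12 → bin 4 (new)  [load 12/17]
  8 → bin 5 (new)  [load 8/17]
  4 → bin 4  [load 16/17]
  5 → bin 5  [load 13/17]
  16 → bin 6 (new)  [load 16/17]
  9 → bin 7 (new)  [load 9/17]
7 bins opened.

7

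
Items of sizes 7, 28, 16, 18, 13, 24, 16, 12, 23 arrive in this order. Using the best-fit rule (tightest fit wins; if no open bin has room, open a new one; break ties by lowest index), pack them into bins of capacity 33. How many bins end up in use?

  7 → bin 1 (new)  [load 7/33]
  28 → bin 2 (new)  [load 28/33]
  16 → bin 1  [load 23/33]
  18 → bin 3 (new)  [load 18/33]
  13 → bin 3  [load 31/33]
  24 → bin 4 (new)  [load 24/33]
  16 → bin 5 (new)  [load 16/33]
  12 → bin 5  [load 28/33]
  23 → bin 6 (new)  [load 23/33]
6 bins opened.

6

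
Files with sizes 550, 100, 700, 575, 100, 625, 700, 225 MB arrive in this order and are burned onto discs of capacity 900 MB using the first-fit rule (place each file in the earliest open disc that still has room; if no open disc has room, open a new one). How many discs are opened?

  550 → disc 1 (new)  [load 550/900]
  100 → disc 1  [load 650/900]
  700 → disc 2 (new)  [load 700/900]
  575 → disc 3 (new)  [load 575/900]
  100 → disc 1  [load 750/900]
  625 → disc 4 (new)  [load 625/900]
  700 → disc 5 (new)  [load 700/900]
  225 → disc 3  [load 800/900]
5 discs opened.

5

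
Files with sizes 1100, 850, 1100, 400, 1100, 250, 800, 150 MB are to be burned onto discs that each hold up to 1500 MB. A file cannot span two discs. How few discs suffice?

Total = 1100 + 1100 + 1100 + 850 + 800 + 400 + 250 + 150 = 5750 MB.
Lower bound: ⌈5750/1500⌉ = 4 discs.
Also, 5 files each exceed 750 MB, and no two of those can share a disc, so at least 5 discs are needed.
A packing using 5 discs:
  disc 1: 1100 + 400 = 1500
  disc 2: 1100 + 250 + 150 = 1500
  disc 3: 1100 = 1100
  disc 4: 850 = 850
  disc 5: 800 = 800
This matches the lower bound, so 5 is optimal.

5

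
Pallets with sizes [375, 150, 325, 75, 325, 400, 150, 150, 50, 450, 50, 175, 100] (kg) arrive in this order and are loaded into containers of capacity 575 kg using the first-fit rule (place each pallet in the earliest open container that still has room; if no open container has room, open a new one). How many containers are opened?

  375 → container 1 (new)  [load 375/575]
  150 → container 1  [load 525/575]
  325 → container 2 (new)  [load 325/575]
  75 → container 2  [load 400/575]
  325 → container 3 (new)  [load 325/575]
  400 → container 4 (new)  [load 400/575]
  150 → container 2  [load 550/575]
  150 → container 3  [load 475/575]
  50 → container 1  [load 575/575]
  450 → container 5 (new)  [load 450/575]
  50 → container 3  [load 525/575]
  175 → container 4  [load 575/575]
  100 → container 5  [load 550/575]
5 containers opened.

5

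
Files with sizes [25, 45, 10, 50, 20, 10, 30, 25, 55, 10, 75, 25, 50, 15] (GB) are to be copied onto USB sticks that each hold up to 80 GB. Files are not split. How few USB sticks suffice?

Total = 75 + 55 + 50 + 50 + 45 + 30 + 25 + 25 + 25 + 20 + 15 + 10 + 10 + 10 = 445 GB.
Lower bound: ⌈445/80⌉ = 6 USB sticks.
A packing using 6 USB sticks:
  USB stick 1: 75 = 75
  USB stick 2: 55 + 25 = 80
  USB stick 3: 50 + 30 = 80
  USB stick 4: 50 + 25 = 75
  USB stick 5: 45 + 25 + 10 = 80
  USB stick 6: 20 + 15 + 10 + 10 = 55
This matches the lower bound, so 6 is optimal.

6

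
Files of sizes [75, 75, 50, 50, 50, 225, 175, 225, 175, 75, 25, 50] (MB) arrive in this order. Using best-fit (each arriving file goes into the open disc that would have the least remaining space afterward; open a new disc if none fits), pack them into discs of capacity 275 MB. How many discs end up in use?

5

  75 → disc 1 (new)  [load 75/275]
  75 → disc 1  [load 150/275]
  50 → disc 1  [load 200/275]
  50 → disc 1  [load 250/275]
  50 → disc 2 (new)  [load 50/275]
  225 → disc 2  [load 275/275]
  175 → disc 3 (new)  [load 175/275]
  225 → disc 4 (new)  [load 225/275]
  175 → disc 5 (new)  [load 175/275]
  75 → disc 3  [load 250/275]
  25 → disc 1  [load 275/275]
  50 → disc 4  [load 275/275]
5 discs opened.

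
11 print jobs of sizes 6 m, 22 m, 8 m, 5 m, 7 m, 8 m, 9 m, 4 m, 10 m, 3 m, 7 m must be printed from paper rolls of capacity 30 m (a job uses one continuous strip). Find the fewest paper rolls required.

Total = 22 + 10 + 9 + 8 + 8 + 7 + 7 + 6 + 5 + 4 + 3 = 89 m.
Lower bound: ⌈89/30⌉ = 3 paper rolls.
A packing using 3 paper rolls:
  roll 1: 22 + 8 = 30
  roll 2: 10 + 9 + 8 + 3 = 30
  roll 3: 7 + 7 + 6 + 5 + 4 = 29
This matches the lower bound, so 3 is optimal.

3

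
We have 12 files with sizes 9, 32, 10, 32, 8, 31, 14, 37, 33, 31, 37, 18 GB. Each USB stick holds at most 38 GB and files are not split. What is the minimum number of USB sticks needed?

Total = 37 + 37 + 33 + 32 + 32 + 31 + 31 + 18 + 14 + 10 + 9 + 8 = 292 GB.
Lower bound: ⌈292/38⌉ = 8 USB sticks.
A packing using 9 USB sticks:
  USB stick 1: 37 = 37
  USB stick 2: 37 = 37
  USB stick 3: 33 = 33
  USB stick 4: 32 = 32
  USB stick 5: 32 = 32
  USB stick 6: 31 = 31
  USB stick 7: 31 = 31
  USB stick 8: 18 + 14 = 32
  USB stick 9: 10 + 9 + 8 = 27
No arrangement into 8 USB sticks stays within capacity, so 9 is optimal.

9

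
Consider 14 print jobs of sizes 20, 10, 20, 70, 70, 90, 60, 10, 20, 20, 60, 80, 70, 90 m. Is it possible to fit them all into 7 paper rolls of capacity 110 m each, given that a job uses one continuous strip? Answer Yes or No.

No

Total = 690 m; ⌈690/110⌉ = 7.
8 print jobs each exceed half the capacity and cannot share a roll, forcing at least 8 paper rolls.
At least 8 paper rolls are required, but only 7 are allowed.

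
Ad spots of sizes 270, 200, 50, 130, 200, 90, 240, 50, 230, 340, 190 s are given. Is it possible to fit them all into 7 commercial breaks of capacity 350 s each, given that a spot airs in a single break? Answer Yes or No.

Yes

A valid assignment using 7 commercial breaks:
  break 1: 340 = 340
  break 2: 270 + 50 = 320
  break 3: 240 + 90 = 330
  break 4: 230 + 50 = 280
  break 5: 200 + 130 = 330
  break 6: 200 = 200
  break 7: 190 = 190
Every load is within 350 s, so 7 commercial breaks suffice.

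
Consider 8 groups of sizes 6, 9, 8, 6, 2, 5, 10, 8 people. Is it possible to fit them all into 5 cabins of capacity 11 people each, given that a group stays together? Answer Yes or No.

Total = 54 people; ⌈54/11⌉ = 5.
6 groups each exceed half the capacity and cannot share a cabin, forcing at least 6 cabins.
At least 6 cabins are required, but only 5 are allowed.

No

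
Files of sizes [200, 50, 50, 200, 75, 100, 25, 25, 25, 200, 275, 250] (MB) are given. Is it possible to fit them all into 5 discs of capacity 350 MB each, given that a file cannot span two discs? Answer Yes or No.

Yes

A valid assignment using 5 discs:
  disc 1: 275 + 75 = 350
  disc 2: 250 + 100 = 350
  disc 3: 200 + 50 + 50 + 25 + 25 = 350
  disc 4: 200 + 25 = 225
  disc 5: 200 = 200
Every load is within 350 MB, so 5 discs suffice.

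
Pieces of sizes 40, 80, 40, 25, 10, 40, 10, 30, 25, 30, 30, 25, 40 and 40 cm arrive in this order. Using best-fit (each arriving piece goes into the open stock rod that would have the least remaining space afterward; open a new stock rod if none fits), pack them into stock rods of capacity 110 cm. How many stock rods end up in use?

  40 → stock rod 1 (new)  [load 40/110]
  80 → stock rod 2 (new)  [load 80/110]
  40 → stock rod 1  [load 80/110]
  25 → stock rod 1  [load 105/110]
  10 → stock rod 2  [load 90/110]
  40 → stock rod 3 (new)  [load 40/110]
  10 → stock rod 2  [load 100/110]
  30 → stock rod 3  [load 70/110]
  25 → stock rod 3  [load 95/110]
  30 → stock rod 4 (new)  [load 30/110]
  30 → stock rod 4  [load 60/110]
  25 → stock rod 4  [load 85/110]
  40 → stock rod 5 (new)  [load 40/110]
  40 → stock rod 5  [load 80/110]
5 stock rods opened.

5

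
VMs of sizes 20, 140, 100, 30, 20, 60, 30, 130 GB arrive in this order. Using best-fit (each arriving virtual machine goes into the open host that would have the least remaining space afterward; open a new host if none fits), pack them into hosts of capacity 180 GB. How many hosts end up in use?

4

  20 → host 1 (new)  [load 20/180]
  140 → host 1  [load 160/180]
  100 → host 2 (new)  [load 100/180]
  30 → host 2  [load 130/180]
  20 → host 1  [load 180/180]
  60 → host 3 (new)  [load 60/180]
  30 → host 2  [load 160/180]
  130 → host 4 (new)  [load 130/180]
4 hosts opened.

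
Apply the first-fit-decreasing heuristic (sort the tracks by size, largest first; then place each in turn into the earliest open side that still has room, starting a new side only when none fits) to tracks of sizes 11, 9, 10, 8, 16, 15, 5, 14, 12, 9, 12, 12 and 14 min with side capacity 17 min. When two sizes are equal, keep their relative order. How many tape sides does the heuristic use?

Sorted descending: 16, 15, 14, 14, 12, 12, 12, 11, 10, 9, 9, 8, 5.
  16 → side 1 (new)  [load 16/17]
  15 → side 2 (new)  [load 15/17]
  14 → side 3 (new)  [load 14/17]
  14 → side 4 (new)  [load 14/17]
  12 → side 5 (new)  [load 12/17]
  12 → side 6 (new)  [load 12/17]
  12 → side 7 (new)  [load 12/17]
  11 → side 8 (new)  [load 11/17]
  10 → side 9 (new)  [load 10/17]
  9 → side 10 (new)  [load 9/17]
  9 → side 11 (new)  [load 9/17]
  8 → side 10  [load 17/17]
  5 → side 5  [load 17/17]
11 tape sides opened.

11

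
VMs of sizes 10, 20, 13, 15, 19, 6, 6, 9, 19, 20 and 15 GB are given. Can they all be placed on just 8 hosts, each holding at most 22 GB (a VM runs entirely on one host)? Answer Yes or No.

A valid assignment using 8 hosts:
  host 1: 20 = 20
  host 2: 20 = 20
  host 3: 19 = 19
  host 4: 19 = 19
  host 5: 15 + 6 = 21
  host 6: 15 + 6 = 21
  host 7: 13 + 9 = 22
  host 8: 10 = 10
Every load is within 22 GB, so 8 hosts suffice.

Yes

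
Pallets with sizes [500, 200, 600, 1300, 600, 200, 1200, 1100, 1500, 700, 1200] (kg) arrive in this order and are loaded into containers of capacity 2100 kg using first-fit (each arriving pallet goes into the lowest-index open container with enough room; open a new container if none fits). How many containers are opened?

6

  500 → container 1 (new)  [load 500/2100]
  200 → container 1  [load 700/2100]
  600 → container 1  [load 1300/2100]
  1300 → container 2 (new)  [load 1300/2100]
  600 → container 1  [load 1900/2100]
  200 → container 1  [load 2100/2100]
  1200 → container 3 (new)  [load 1200/2100]
  1100 → container 4 (new)  [load 1100/2100]
  1500 → container 5 (new)  [load 1500/2100]
  700 → container 2  [load 2000/2100]
  1200 → container 6 (new)  [load 1200/2100]
6 containers opened.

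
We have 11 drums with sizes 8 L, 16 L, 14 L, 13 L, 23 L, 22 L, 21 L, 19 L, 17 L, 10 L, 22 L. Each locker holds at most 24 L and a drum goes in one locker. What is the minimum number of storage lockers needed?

9

Total = 23 + 22 + 22 + 21 + 19 + 17 + 16 + 14 + 13 + 10 + 8 = 185 L.
Lower bound: ⌈185/24⌉ = 8 storage lockers.
Also, 9 drums each exceed 12 L, and no two of those can share a locker, so at least 9 storage lockers are needed.
A packing using 9 storage lockers:
  locker 1: 23 = 23
  locker 2: 22 = 22
  locker 3: 22 = 22
  locker 4: 21 = 21
  locker 5: 19 = 19
  locker 6: 17 = 17
  locker 7: 16 + 8 = 24
  locker 8: 14 + 10 = 24
  locker 9: 13 = 13
This matches the lower bound, so 9 is optimal.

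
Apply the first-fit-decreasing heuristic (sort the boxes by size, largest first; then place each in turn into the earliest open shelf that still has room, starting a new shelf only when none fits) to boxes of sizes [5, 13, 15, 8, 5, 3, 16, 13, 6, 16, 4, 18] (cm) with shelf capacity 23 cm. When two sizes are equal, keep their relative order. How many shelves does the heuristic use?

Sorted descending: 18, 16, 16, 15, 13, 13, 8, 6, 5, 5, 4, 3.
  18 → shelf 1 (new)  [load 18/23]
  16 → shelf 2 (new)  [load 16/23]
  16 → shelf 3 (new)  [load 16/23]
  15 → shelf 4 (new)  [load 15/23]
  13 → shelf 5 (new)  [load 13/23]
  13 → shelf 6 (new)  [load 13/23]
  8 → shelf 4  [load 23/23]
  6 → shelf 2  [load 22/23]
  5 → shelf 1  [load 23/23]
  5 → shelf 3  [load 21/23]
  4 → shelf 5  [load 17/23]
  3 → shelf 5  [load 20/23]
6 shelves opened.

6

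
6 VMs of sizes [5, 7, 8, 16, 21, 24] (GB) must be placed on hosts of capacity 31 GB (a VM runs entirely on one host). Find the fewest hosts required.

3

Total = 24 + 21 + 16 + 8 + 7 + 5 = 81 GB.
Lower bound: ⌈81/31⌉ = 3 hosts.
A packing using 3 hosts:
  host 1: 24 + 7 = 31
  host 2: 21 + 8 = 29
  host 3: 16 + 5 = 21
This matches the lower bound, so 3 is optimal.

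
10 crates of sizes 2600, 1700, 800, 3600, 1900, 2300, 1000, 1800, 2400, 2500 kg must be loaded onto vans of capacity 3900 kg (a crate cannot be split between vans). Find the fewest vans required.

Total = 3600 + 2600 + 2500 + 2400 + 2300 + 1900 + 1800 + 1700 + 1000 + 800 = 20600 kg.
Lower bound: ⌈20600/3900⌉ = 6 vans.
A packing using 7 vans:
  van 1: 3600 = 3600
  van 2: 2600 + 1000 = 3600
  van 3: 2500 + 800 = 3300
  van 4: 2400 = 2400
  van 5: 2300 = 2300
  van 6: 1900 + 1800 = 3700
  van 7: 1700 = 1700
No arrangement into 6 vans stays within capacity, so 7 is optimal.

7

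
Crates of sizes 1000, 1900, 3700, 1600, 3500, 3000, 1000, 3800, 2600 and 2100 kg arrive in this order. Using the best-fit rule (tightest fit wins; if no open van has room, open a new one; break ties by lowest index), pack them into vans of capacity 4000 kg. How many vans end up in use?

  1000 → van 1 (new)  [load 1000/4000]
  1900 → van 1  [load 2900/4000]
  3700 → van 2 (new)  [load 3700/4000]
  1600 → van 3 (new)  [load 1600/4000]
  3500 → van 4 (new)  [load 3500/4000]
  3000 → van 5 (new)  [load 3000/4000]
  1000 → van 5  [load 4000/4000]
  3800 → van 6 (new)  [load 3800/4000]
  2600 → van 7 (new)  [load 2600/4000]
  2100 → van 3  [load 3700/4000]
7 vans opened.

7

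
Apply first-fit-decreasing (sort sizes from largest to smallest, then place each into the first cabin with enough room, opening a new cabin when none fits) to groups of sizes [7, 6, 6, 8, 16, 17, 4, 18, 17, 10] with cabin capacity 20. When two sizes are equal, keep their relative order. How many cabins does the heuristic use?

Sorted descending: 18, 17, 17, 16, 10, 8, 7, 6, 6, 4.
  18 → cabin 1 (new)  [load 18/20]
  17 → cabin 2 (new)  [load 17/20]
  17 → cabin 3 (new)  [load 17/20]
  16 → cabin 4 (new)  [load 16/20]
  10 → cabin 5 (new)  [load 10/20]
  8 → cabin 5  [load 18/20]
  7 → cabin 6 (new)  [load 7/20]
  6 → cabin 6  [load 13/20]
  6 → cabin 6  [load 19/20]
  4 → cabin 4  [load 20/20]
6 cabins opened.

6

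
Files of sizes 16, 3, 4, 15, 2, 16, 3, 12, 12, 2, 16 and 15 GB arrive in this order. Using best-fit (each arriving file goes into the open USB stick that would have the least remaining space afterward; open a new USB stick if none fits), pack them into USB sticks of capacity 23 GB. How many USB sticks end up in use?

7

  16 → USB stick 1 (new)  [load 16/23]
  3 → USB stick 1  [load 19/23]
  4 → USB stick 1  [load 23/23]
  15 → USB stick 2 (new)  [load 15/23]
  2 → USB stick 2  [load 17/23]
  16 → USB stick 3 (new)  [load 16/23]
  3 → USB stick 2  [load 20/23]
  12 → USB stick 4 (new)  [load 12/23]
  12 → USB stick 5 (new)  [load 12/23]
  2 → USB stick 2  [load 22/23]
  16 → USB stick 6 (new)  [load 16/23]
  15 → USB stick 7 (new)  [load 15/23]
7 USB sticks opened.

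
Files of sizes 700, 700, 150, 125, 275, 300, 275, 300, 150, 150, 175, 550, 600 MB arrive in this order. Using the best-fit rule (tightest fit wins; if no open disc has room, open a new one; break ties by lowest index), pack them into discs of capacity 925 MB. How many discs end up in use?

  700 → disc 1 (new)  [load 700/925]
  700 → disc 2 (new)  [load 700/925]
  150 → disc 1  [load 850/925]
  125 → disc 2  [load 825/925]
  275 → disc 3 (new)  [load 275/925]
  300 → disc 3  [load 575/925]
  275 → disc 3  [load 850/925]
  300 → disc 4 (new)  [load 300/925]
  150 → disc 4  [load 450/925]
  150 → disc 4  [load 600/925]
  175 → disc 4  [load 775/925]
  550 → disc 5 (new)  [load 550/925]
  600 → disc 6 (new)  [load 600/925]
6 discs opened.

6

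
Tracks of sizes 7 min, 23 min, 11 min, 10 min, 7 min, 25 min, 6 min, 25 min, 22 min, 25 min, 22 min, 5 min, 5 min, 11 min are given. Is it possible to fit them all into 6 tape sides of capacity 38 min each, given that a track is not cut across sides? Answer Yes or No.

Yes

A valid assignment using 6 tape sides:
  side 1: 25 + 11 = 36
  side 2: 25 + 11 = 36
  side 3: 25 + 10 = 35
  side 4: 23 + 7 + 7 = 37
  side 5: 22 + 6 + 5 + 5 = 38
  side 6: 22 = 22
Every load is within 38 min, so 6 tape sides suffice.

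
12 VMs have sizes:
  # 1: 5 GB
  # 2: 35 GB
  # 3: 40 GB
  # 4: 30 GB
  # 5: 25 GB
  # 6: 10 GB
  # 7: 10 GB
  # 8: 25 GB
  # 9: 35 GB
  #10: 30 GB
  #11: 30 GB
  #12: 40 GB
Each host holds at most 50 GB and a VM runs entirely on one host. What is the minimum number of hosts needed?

8

Total = 40 + 40 + 35 + 35 + 30 + 30 + 30 + 25 + 25 + 10 + 10 + 5 = 315 GB.
Lower bound: ⌈315/50⌉ = 7 hosts.
A packing using 8 hosts:
  host 1: 40 + 10 = 50
  host 2: 40 + 10 = 50
  host 3: 35 + 5 = 40
  host 4: 35 = 35
  host 5: 30 = 30
  host 6: 30 = 30
  host 7: 30 = 30
  host 8: 25 + 25 = 50
No arrangement into 7 hosts stays within capacity, so 8 is optimal.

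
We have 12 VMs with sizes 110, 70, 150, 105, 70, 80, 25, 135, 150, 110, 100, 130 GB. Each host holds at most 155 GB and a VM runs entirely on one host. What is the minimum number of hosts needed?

10

Total = 150 + 150 + 135 + 130 + 110 + 110 + 105 + 100 + 80 + 70 + 70 + 25 = 1235 GB.
Lower bound: ⌈1235/155⌉ = 8 hosts.
Also, 9 VMs each exceed 155/2 GB, and no two of those can share a host, so at least 9 hosts are needed.
A packing using 10 hosts:
  host 1: 150 = 150
  host 2: 150 = 150
  host 3: 135 = 135
  host 4: 130 + 25 = 155
  host 5: 110 = 110
  host 6: 110 = 110
  host 7: 105 = 105
  host 8: 100 = 100
  host 9: 80 + 70 = 150
  host 10: 70 = 70
No arrangement into 9 hosts stays within capacity, so 10 is optimal.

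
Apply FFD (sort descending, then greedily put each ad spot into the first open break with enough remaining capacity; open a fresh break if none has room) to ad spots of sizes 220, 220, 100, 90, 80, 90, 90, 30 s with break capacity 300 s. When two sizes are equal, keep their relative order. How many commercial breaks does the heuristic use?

4

Sorted descending: 220, 220, 100, 90, 90, 90, 80, 30.
  220 → break 1 (new)  [load 220/300]
  220 → break 2 (new)  [load 220/300]
  100 → break 3 (new)  [load 100/300]
  90 → break 3  [load 190/300]
  90 → break 3  [load 280/300]
  90 → break 4 (new)  [load 90/300]
  80 → break 1  [load 300/300]
  30 → break 2  [load 250/300]
4 commercial breaks opened.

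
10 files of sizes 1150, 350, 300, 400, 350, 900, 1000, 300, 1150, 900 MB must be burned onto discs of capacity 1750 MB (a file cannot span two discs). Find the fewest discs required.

Total = 1150 + 1150 + 1000 + 900 + 900 + 400 + 350 + 350 + 300 + 300 = 6800 MB.
Lower bound: ⌈6800/1750⌉ = 4 discs.
Also, 5 files each exceed 875 MB, and no two of those can share a disc, so at least 5 discs are needed.
A packing using 5 discs:
  disc 1: 1150 + 400 = 1550
  disc 2: 1150 + 350 = 1500
  disc 3: 1000 + 350 + 300 = 1650
  disc 4: 900 + 300 = 1200
  disc 5: 900 = 900
This matches the lower bound, so 5 is optimal.

5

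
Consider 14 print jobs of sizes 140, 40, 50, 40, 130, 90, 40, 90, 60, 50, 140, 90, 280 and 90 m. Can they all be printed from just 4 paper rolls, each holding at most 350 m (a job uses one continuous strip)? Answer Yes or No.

Yes

A valid assignment using 4 paper rolls:
  roll 1: 280 + 60 = 340
  roll 2: 140 + 140 + 50 = 330
  roll 3: 130 + 90 + 90 + 40 = 350
  roll 4: 90 + 90 + 50 + 40 + 40 = 310
Every load is within 350 m, so 4 paper rolls suffice.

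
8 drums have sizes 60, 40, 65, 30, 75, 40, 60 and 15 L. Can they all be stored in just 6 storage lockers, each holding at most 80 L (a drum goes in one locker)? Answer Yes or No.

A valid assignment using 6 storage lockers:
  locker 1: 75 = 75
  locker 2: 65 + 15 = 80
  locker 3: 60 = 60
  locker 4: 60 = 60
  locker 5: 40 + 40 = 80
  locker 6: 30 = 30
Every load is within 80 L, so 6 storage lockers suffice.

Yes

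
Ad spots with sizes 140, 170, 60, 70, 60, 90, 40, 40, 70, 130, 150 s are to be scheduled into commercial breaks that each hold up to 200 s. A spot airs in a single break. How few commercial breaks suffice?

Total = 170 + 150 + 140 + 130 + 90 + 70 + 70 + 60 + 60 + 40 + 40 = 1020 s.
Lower bound: ⌈1020/200⌉ = 6 commercial breaks.
A packing using 6 commercial breaks:
  break 1: 170 = 170
  break 2: 150 + 40 = 190
  break 3: 140 + 60 = 200
  break 4: 130 + 70 = 200
  break 5: 90 + 70 + 40 = 200
  break 6: 60 = 60
This matches the lower bound, so 6 is optimal.

6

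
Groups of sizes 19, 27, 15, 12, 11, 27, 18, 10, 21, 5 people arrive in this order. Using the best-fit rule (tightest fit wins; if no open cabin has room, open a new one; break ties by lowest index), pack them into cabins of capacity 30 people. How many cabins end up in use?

  19 → cabin 1 (new)  [load 19/30]
  27 → cabin 2 (new)  [load 27/30]
  15 → cabin 3 (new)  [load 15/30]
  12 → cabin 3  [load 27/30]
  11 → cabin 1  [load 30/30]
  27 → cabin 4 (new)  [load 27/30]
  18 → cabin 5 (new)  [load 18/30]
  10 → cabin 5  [load 28/30]
  21 → cabin 6 (new)  [load 21/30]
  5 → cabin 6  [load 26/30]
6 cabins opened.

6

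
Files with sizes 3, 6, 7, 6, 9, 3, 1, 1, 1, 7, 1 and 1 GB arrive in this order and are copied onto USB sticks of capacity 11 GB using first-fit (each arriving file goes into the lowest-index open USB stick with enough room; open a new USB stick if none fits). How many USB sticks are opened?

  3 → USB stick 1 (new)  [load 3/11]
  6 → USB stick 1  [load 9/11]
  7 → USB stick 2 (new)  [load 7/11]
  6 → USB stick 3 (new)  [load 6/11]
  9 → USB stick 4 (new)  [load 9/11]
  3 → USB stick 2  [load 10/11]
  1 → USB stick 1  [load 10/11]
  1 → USB stick 1  [load 11/11]
  1 → USB stick 2  [load 11/11]
  7 → USB stick 5 (new)  [load 7/11]
  1 → USB stick 3  [load 7/11]
  1 → USB stick 3  [load 8/11]
5 USB sticks opened.

5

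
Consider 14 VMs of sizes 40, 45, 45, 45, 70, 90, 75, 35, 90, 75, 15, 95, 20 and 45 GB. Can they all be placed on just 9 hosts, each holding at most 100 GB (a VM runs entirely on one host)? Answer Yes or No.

Yes

A valid assignment using 9 hosts:
  host 1: 95 = 95
  host 2: 90 = 90
  host 3: 90 = 90
  host 4: 75 + 20 = 95
  host 5: 75 + 15 = 90
  host 6: 70 = 70
  host 7: 45 + 45 = 90
  host 8: 45 + 45 = 90
  host 9: 40 + 35 = 75
Every load is within 100 GB, so 9 hosts suffice.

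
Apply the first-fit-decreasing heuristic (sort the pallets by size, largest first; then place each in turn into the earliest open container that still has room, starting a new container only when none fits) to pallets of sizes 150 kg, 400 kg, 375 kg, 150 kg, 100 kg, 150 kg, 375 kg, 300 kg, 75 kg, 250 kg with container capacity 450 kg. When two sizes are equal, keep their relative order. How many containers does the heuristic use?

6

Sorted descending: 400, 375, 375, 300, 250, 150, 150, 150, 100, 75.
  400 → container 1 (new)  [load 400/450]
  375 → container 2 (new)  [load 375/450]
  375 → container 3 (new)  [load 375/450]
  300 → container 4 (new)  [load 300/450]
  250 → container 5 (new)  [load 250/450]
  150 → container 4  [load 450/450]
  150 → container 5  [load 400/450]
  150 → container 6 (new)  [load 150/450]
  100 → container 6  [load 250/450]
  75 → container 2  [load 450/450]
6 containers opened.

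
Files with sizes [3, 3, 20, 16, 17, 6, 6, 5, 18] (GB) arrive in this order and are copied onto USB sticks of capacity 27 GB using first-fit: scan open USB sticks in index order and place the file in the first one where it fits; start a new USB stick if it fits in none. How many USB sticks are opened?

  3 → USB stick 1 (new)  [load 3/27]
  3 → USB stick 1  [load 6/27]
  20 → USB stick 1  [load 26/27]
  16 → USB stick 2 (new)  [load 16/27]
  17 → USB stick 3 (new)  [load 17/27]
  6 → USB stick 2  [load 22/27]
  6 → USB stick 3  [load 23/27]
  5 → USB stick 2  [load 27/27]
  18 → USB stick 4 (new)  [load 18/27]
4 USB sticks opened.

4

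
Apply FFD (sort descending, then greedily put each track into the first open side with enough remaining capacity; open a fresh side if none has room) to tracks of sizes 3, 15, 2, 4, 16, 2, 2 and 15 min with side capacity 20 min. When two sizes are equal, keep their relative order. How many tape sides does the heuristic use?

3

Sorted descending: 16, 15, 15, 4, 3, 2, 2, 2.
  16 → side 1 (new)  [load 16/20]
  15 → side 2 (new)  [load 15/20]
  15 → side 3 (new)  [load 15/20]
  4 → side 1  [load 20/20]
  3 → side 2  [load 18/20]
  2 → side 2  [load 20/20]
  2 → side 3  [load 17/20]
  2 → side 3  [load 19/20]
3 tape sides opened.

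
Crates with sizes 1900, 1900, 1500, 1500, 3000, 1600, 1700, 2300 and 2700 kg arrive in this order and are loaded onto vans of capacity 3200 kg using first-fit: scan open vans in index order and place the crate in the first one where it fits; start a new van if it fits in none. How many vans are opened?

8

  1900 → van 1 (new)  [load 1900/3200]
  1900 → van 2 (new)  [load 1900/3200]
  1500 → van 3 (new)  [load 1500/3200]
  1500 → van 3  [load 3000/3200]
  3000 → van 4 (new)  [load 3000/3200]
  1600 → van 5 (new)  [load 1600/3200]
  1700 → van 6 (new)  [load 1700/3200]
  2300 → van 7 (new)  [load 2300/3200]
  2700 → van 8 (new)  [load 2700/3200]
8 vans opened.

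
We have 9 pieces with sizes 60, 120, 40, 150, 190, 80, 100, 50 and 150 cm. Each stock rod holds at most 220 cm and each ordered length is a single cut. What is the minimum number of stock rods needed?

5

Total = 190 + 150 + 150 + 120 + 100 + 80 + 60 + 50 + 40 = 940 cm.
Lower bound: ⌈940/220⌉ = 5 stock rods.
A packing using 5 stock rods:
  stock rod 1: 190 = 190
  stock rod 2: 150 + 60 = 210
  stock rod 3: 150 + 50 = 200
  stock rod 4: 120 + 100 = 220
  stock rod 5: 80 + 40 = 120
This matches the lower bound, so 5 is optimal.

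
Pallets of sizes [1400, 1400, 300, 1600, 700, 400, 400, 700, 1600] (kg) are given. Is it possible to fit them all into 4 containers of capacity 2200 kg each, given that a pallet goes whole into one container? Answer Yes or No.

No

Total = 8500 kg; ⌈8500/2200⌉ = 4.
The bound of 4 does not rule out 4, but exhaustive search shows no assignment into 4 containers of capacity 2200 kg exists — the minimum is 5.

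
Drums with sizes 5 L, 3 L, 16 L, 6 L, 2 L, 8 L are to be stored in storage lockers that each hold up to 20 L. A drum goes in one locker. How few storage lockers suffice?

Total = 16 + 8 + 6 + 5 + 3 + 2 = 40 L.
Lower bound: ⌈40/20⌉ = 2 storage lockers.
A packing using 3 storage lockers:
  locker 1: 16 + 3 = 19
  locker 2: 8 + 6 + 5 = 19
  locker 3: 2 = 2
No arrangement into 2 storage lockers stays within capacity, so 3 is optimal.

3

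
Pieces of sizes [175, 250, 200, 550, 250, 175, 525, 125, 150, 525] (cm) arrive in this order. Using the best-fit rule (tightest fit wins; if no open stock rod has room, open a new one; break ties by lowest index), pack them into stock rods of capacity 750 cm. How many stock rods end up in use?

5

  175 → stock rod 1 (new)  [load 175/750]
  250 → stock rod 1  [load 425/750]
  200 → stock rod 1  [load 625/750]
  550 → stock rod 2 (new)  [load 550/750]
  250 → stock rod 3 (new)  [load 250/750]
  175 → stock rod 2  [load 725/750]
  525 → stock rod 4 (new)  [load 525/750]
  125 → stock rod 1  [load 750/750]
  150 → stock rod 4  [load 675/750]
  525 → stock rod 5 (new)  [load 525/750]
5 stock rods opened.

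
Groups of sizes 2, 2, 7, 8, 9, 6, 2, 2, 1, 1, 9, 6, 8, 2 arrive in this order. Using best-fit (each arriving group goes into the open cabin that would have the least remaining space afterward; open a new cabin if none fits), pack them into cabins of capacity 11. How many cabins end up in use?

7

  2 → cabin 1 (new)  [load 2/11]
  2 → cabin 1  [load 4/11]
  7 → cabin 1  [load 11/11]
  8 → cabin 2 (new)  [load 8/11]
  9 → cabin 3 (new)  [load 9/11]
  6 → cabin 4 (new)  [load 6/11]
  2 → cabin 3  [load 11/11]
  2 → cabin 2  [load 10/11]
  1 → cabin 2  [load 11/11]
  1 → cabin 4  [load 7/11]
  9 → cabin 5 (new)  [load 9/11]
  6 → cabin 6 (new)  [load 6/11]
  8 → cabin 7 (new)  [load 8/11]
  2 → cabin 5  [load 11/11]
7 cabins opened.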